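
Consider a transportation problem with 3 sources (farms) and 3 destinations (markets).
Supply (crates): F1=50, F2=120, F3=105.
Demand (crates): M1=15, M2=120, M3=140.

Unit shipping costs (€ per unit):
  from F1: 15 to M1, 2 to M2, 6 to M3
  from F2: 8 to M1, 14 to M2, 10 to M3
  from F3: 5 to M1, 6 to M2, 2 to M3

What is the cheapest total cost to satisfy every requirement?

1760

Optimal allocation:
  F1 to M2: 50 × €2 = €100
  F2 to M1: 15 × €8 = €120
  F2 to M3: 105 × €10 = €1050
  F3 to M2: 70 × €6 = €420
  F3 to M3: 35 × €2 = €70
Total = 100 + 120 + 1050 + 420 + 70 = €1760.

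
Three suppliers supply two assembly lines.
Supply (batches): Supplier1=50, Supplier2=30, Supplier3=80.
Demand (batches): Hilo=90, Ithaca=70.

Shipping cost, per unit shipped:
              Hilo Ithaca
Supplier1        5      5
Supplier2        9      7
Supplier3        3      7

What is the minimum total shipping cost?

Optimal allocation:
  Supplier1→Hilo: 10 × 5 = 50
  Supplier1→Ithaca: 40 × 5 = 200
  Supplier2→Ithaca: 30 × 7 = 210
  Supplier3→Hilo: 80 × 3 = 240
Total = 50 + 200 + 210 + 240 = 700.

700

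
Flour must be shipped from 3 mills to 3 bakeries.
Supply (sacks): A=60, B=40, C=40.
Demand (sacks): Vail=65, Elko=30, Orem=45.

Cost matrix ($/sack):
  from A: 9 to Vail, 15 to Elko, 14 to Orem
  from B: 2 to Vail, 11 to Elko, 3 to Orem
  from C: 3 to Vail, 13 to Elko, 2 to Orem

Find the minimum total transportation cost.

885

Optimal allocation:
  A to Vail: 30 × $9 = $270
  A to Elko: 30 × $15 = $450
  B to Vail: 35 × $2 = $70
  B to Orem: 5 × $3 = $15
  C to Orem: 40 × $2 = $80
Total = 270 + 450 + 70 + 15 + 80 = $885.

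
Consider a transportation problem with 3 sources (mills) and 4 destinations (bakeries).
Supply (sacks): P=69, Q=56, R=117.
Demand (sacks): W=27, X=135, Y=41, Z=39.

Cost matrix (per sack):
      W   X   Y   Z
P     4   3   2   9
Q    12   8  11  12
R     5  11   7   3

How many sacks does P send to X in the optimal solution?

69

The minimum-cost plan:
  P–X: 69 × 3 = 207
  Q–X: 56 × 8 = 448
  R–W: 27 × 5 = 135
  R–X: 10 × 11 = 110
  R–Y: 41 × 7 = 287
  R–Z: 39 × 3 = 117
Total cost = 1304.
So P→X carries 69 sacks.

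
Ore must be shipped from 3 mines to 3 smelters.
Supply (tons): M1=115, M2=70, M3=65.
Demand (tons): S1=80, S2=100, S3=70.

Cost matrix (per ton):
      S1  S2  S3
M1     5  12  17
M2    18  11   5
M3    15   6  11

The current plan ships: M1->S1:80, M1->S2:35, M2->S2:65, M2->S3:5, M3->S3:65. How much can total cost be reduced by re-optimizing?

Current plan cost = 80·5 + 35·12 + 65·11 + 5·5 + 65·11 = 2275.
Optimal plan:
  M1→S1: 80 × 5 = 400
  M1→S2: 35 × 12 = 420
  M2→S3: 70 × 5 = 350
  M3→S2: 65 × 6 = 390
Optimal cost = 1560.
Saving = 2275 − 1560 = 715.

715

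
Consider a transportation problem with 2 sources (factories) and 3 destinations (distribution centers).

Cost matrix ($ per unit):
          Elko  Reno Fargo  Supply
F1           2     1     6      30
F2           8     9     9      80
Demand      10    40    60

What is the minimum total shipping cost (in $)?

An optimal shipping plan:
  F1–Reno: 30 × $1 = $30
  F2–Elko: 10 × $8 = $80
  F2–Reno: 10 × $9 = $90
  F2–Fargo: 60 × $9 = $540
Total = 30 + 80 + 90 + 540 = $740.

740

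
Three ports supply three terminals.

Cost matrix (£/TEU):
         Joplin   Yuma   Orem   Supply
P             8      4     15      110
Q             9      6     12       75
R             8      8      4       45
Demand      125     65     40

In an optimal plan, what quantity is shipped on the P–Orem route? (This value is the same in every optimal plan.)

0

Solving gives:
  P→Joplin: 45 × £8 = £360
  P→Yuma: 65 × £4 = £260
  Q→Joplin: 75 × £9 = £675
  R→Joplin: 5 × £8 = £40
  R→Orem: 40 × £4 = £160
Total cost = £1495.
The route P→Orem is not used.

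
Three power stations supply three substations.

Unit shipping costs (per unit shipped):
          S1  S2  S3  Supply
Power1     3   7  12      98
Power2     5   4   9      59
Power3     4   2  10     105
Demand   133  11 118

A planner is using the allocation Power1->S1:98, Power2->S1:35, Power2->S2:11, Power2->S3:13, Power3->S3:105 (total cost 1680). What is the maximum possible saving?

103

Current plan cost = 98·3 + 35·5 + 11·4 + 13·9 + 105·10 = 1680.
Optimal plan:
  Power1 to S1: 98 MWh
  Power2 to S3: 59 MWh
  Power3 to S1: 35 MWh
  Power3 to S2: 11 MWh
  Power3 to S3: 59 MWh
Optimal cost = 1577.
Saving = 1680 − 1577 = 103.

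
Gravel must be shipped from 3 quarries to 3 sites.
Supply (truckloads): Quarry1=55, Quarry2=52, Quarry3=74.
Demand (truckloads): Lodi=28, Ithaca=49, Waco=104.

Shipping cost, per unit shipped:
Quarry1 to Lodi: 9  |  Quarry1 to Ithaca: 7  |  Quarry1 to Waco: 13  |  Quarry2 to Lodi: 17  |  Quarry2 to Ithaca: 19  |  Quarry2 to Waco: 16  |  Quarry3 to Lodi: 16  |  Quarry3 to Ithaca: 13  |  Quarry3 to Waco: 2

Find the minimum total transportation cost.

Optimal allocation:
  Quarry1–Lodi: 6 × 9 = 54
  Quarry1–Ithaca: 49 × 7 = 343
  Quarry2–Lodi: 22 × 17 = 374
  Quarry2–Waco: 30 × 16 = 480
  Quarry3–Waco: 74 × 2 = 148
Total = 54 + 343 + 374 + 480 + 148 = 1399.

1399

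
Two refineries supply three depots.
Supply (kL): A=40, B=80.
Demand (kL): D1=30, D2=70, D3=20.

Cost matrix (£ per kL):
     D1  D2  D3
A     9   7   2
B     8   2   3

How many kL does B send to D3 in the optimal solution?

The minimum-cost plan:
  A->D1: 20 × £9 = £180
  A->D3: 20 × £2 = £40
  B->D1: 10 × £8 = £80
  B->D2: 70 × £2 = £140
Total cost = £440.
The route B→D3 is not used.

0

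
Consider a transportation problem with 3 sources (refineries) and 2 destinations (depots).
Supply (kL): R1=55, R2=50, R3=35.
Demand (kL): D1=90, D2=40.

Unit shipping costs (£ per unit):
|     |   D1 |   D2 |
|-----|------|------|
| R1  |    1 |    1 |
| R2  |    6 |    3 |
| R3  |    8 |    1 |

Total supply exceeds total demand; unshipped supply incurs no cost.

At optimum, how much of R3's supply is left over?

0

Minimum-cost shipments:
  R1→D1: 55 × £1 = £55
  R2→D1: 35 × £6 = £210
  R2→D2: 5 × £3 = £15
  R3→D2: 35 × £1 = £35
Total cost = £315.
R3 ships 35 of its 35, leaving 0.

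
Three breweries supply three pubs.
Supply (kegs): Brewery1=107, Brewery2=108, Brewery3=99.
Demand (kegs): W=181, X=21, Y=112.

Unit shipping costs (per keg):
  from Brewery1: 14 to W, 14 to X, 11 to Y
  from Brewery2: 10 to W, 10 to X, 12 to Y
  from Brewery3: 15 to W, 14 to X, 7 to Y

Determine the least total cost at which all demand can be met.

One minimum-cost allocation:
  Brewery1 to W: 73 kegs
  Brewery1 to X: 21 kegs
  Brewery1 to Y: 13 kegs
  Brewery2 to W: 108 kegs
  Brewery3 to Y: 99 kegs
Total cost = 3232.

3232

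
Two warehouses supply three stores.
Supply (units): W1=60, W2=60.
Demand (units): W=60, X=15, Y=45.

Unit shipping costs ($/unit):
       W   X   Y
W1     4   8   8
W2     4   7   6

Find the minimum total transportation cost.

One minimum-cost allocation:
  W1→W: 60 × $4 = $240
  W2→X: 15 × $7 = $105
  W2→Y: 45 × $6 = $270
Total = 240 + 105 + 270 = $615.
(Supply check: W1 ships 60; W2 ships 60.)

615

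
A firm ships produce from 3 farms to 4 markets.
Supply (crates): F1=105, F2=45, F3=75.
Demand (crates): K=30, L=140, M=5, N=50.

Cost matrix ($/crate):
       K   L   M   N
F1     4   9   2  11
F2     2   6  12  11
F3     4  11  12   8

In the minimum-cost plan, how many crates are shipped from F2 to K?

Solving gives:
  F1–K: 5 crates
  F1–L: 95 crates
  F1–M: 5 crates
  F2–L: 45 crates
  F3–K: 25 crates
  F3–N: 50 crates
Total cost = $1655.
The route F2→K is not used.

0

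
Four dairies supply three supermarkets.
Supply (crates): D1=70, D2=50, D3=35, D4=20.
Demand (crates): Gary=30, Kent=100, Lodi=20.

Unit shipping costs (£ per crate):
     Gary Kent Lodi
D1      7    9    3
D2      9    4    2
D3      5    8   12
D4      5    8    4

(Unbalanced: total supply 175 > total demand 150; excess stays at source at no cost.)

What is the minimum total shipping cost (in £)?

Optimal allocation:
  D1->Kent: 25 × £9 = £225
  D1->Lodi: 20 × £3 = £60
  D2->Kent: 50 × £4 = £200
  D3->Gary: 30 × £5 = £150
  D3->Kent: 5 × £8 = £40
  D4->Kent: 20 × £8 = £160
Total = 225 + 60 + 200 + 150 + 40 + 160 = £835.

835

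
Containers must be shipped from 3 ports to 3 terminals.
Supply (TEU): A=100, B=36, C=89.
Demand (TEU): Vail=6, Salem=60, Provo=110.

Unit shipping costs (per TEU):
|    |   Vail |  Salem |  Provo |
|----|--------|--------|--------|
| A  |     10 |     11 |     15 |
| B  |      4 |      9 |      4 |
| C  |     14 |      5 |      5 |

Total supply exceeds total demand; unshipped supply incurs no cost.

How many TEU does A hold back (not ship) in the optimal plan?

Minimum-cost shipments:
  A to Vail: 6 × 10 = 60
  A to Salem: 45 × 11 = 495
  B to Provo: 36 × 4 = 144
  C to Salem: 15 × 5 = 75
  C to Provo: 74 × 5 = 370
Total cost = 1144.
A ships 51 of its 100, leaving 49.

49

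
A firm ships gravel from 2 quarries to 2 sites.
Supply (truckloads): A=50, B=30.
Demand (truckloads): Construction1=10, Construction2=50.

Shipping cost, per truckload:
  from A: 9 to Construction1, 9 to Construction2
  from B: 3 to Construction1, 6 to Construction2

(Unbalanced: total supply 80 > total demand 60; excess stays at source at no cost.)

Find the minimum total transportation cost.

420

An optimal shipping plan:
  A to Construction2: 30 × 9 = 270
  B to Construction1: 10 × 3 = 30
  B to Construction2: 20 × 6 = 120
Total = 270 + 30 + 120 = 420.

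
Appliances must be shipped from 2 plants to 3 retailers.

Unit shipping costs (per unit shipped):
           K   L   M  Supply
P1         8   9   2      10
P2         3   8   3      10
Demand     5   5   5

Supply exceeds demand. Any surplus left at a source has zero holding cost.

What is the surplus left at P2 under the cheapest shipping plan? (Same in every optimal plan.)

0

An optimal plan:
  P1→M: 5 × 2 = 10
  P2→K: 5 × 3 = 15
  P2→L: 5 × 8 = 40
Total cost = 65.
P2 ships 10 of its 10, leaving 0.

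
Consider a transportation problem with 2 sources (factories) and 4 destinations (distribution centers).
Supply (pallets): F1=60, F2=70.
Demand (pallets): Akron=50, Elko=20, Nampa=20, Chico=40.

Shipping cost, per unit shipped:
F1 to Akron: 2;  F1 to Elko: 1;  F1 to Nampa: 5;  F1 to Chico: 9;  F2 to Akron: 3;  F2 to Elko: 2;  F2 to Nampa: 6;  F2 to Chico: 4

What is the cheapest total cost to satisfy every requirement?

A cheapest plan:
  F1->Akron: 50 × 2 = 100
  F1->Elko: 10 × 1 = 10
  F2->Elko: 10 × 2 = 20
  F2->Nampa: 20 × 6 = 120
  F2->Chico: 40 × 4 = 160
Total = 100 + 10 + 20 + 120 + 160 = 410.

410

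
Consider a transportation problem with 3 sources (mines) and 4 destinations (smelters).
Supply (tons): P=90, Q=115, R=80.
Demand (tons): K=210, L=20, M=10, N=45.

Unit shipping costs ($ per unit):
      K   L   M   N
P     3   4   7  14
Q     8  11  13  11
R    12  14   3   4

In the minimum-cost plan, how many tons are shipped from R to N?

45

The minimum-cost plan:
  P to K: 70 × $3 = $210
  P to L: 20 × $4 = $80
  Q to K: 115 × $8 = $920
  R to K: 25 × $12 = $300
  R to M: 10 × $3 = $30
  R to N: 45 × $4 = $180
Total cost = $1720.
So R→N carries 45 tons.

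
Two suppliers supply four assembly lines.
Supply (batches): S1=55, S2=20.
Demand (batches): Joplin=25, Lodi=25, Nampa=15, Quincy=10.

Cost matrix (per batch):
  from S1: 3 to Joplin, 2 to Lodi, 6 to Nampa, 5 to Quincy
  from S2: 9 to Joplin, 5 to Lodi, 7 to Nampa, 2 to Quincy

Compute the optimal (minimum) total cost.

An optimal shipping plan:
  S1–Joplin: 25 × 3 = 75
  S1–Lodi: 25 × 2 = 50
  S1–Nampa: 5 × 6 = 30
  S2–Nampa: 10 × 7 = 70
  S2–Quincy: 10 × 2 = 20
Total = 75 + 50 + 30 + 70 + 20 = 245.

245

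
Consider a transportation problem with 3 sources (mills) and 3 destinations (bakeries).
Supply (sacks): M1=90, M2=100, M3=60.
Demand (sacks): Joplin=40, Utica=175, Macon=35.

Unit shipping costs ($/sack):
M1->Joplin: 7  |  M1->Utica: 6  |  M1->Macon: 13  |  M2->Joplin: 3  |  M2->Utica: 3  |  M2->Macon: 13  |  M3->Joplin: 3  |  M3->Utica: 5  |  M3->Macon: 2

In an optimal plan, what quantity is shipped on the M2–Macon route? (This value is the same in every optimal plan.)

The minimum-cost plan:
  M1->Utica: 90 × $6 = $540
  M2->Joplin: 15 × $3 = $45
  M2->Utica: 85 × $3 = $255
  M3->Joplin: 25 × $3 = $75
  M3->Macon: 35 × $2 = $70
Total cost = $985.
The route M2→Macon is not used.

0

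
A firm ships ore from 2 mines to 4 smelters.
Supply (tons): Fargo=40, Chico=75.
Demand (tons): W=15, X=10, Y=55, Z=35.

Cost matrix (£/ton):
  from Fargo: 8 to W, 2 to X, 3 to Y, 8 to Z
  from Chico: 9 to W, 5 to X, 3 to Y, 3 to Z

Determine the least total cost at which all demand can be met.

410

One minimum-cost allocation:
  Fargo to W: 15 tons
  Fargo to X: 10 tons
  Fargo to Y: 15 tons
  Chico to Y: 40 tons
  Chico to Z: 35 tons
Total cost = £410.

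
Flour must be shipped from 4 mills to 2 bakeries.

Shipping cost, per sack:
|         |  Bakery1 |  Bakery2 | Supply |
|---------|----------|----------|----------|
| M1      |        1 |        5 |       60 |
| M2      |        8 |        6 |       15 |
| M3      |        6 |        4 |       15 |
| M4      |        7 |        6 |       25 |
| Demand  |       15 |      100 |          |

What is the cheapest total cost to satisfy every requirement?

A cheapest plan:
  M1 to Bakery1: 15 × 1 = 15
  M1 to Bakery2: 45 × 5 = 225
  M2 to Bakery2: 15 × 6 = 90
  M3 to Bakery2: 15 × 4 = 60
  M4 to Bakery2: 25 × 6 = 150
Total = 15 + 225 + 90 + 60 + 150 = 540.

540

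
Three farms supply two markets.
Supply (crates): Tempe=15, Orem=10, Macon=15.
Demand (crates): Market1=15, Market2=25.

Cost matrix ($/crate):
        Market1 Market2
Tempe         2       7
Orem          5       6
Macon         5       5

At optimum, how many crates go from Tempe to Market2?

Optimal shipments:
  Tempe–Market1: 15 crates
  Orem–Market2: 10 crates
  Macon–Market2: 15 crates
Total cost = $165.
The route Tempe→Market2 is not used.

0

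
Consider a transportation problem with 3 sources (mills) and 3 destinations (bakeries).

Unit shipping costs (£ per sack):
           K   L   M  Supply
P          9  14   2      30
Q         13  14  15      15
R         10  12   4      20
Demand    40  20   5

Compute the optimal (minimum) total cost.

655

One minimum-cost allocation:
  P to K: 25 sacks
  P to M: 5 sacks
  Q to L: 15 sacks
  R to K: 15 sacks
  R to L: 5 sacks
Total cost = £655.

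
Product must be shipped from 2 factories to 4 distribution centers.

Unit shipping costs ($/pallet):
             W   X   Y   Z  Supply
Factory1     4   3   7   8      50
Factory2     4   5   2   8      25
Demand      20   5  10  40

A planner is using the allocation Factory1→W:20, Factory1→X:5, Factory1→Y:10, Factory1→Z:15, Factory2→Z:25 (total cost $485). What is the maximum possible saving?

50

Current plan cost = 20·4 + 5·3 + 10·7 + 15·8 + 25·8 = $485.
Optimal plan:
  Factory1->W: 20 × $4 = $80
  Factory1->X: 5 × $3 = $15
  Factory1->Z: 25 × $8 = $200
  Factory2->Y: 10 × $2 = $20
  Factory2->Z: 15 × $8 = $120
Optimal cost = $435.
Saving = 485 − 435 = $50.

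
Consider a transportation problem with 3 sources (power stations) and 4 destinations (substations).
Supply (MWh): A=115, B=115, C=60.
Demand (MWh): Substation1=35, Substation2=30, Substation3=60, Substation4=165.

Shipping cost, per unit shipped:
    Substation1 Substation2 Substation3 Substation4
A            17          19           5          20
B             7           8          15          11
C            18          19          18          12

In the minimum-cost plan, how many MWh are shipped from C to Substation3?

Solving gives:
  A to Substation3: 60 × 5 = 300
  A to Substation4: 55 × 20 = 1100
  B to Substation1: 35 × 7 = 245
  B to Substation2: 30 × 8 = 240
  B to Substation4: 50 × 11 = 550
  C to Substation4: 60 × 12 = 720
Total cost = 3155.
The route C→Substation3 is not used.

0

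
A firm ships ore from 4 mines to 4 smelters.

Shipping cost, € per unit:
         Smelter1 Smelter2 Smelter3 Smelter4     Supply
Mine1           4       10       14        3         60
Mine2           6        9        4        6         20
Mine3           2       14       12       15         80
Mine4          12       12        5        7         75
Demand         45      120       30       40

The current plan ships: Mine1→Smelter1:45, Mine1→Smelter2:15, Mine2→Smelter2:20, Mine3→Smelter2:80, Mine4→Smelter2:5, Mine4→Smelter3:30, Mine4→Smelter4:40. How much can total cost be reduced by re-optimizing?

Current plan cost = 45·4 + 15·10 + 20·9 + 80·14 + 5·12 + 30·5 + 40·7 = €2120.
Optimal plan:
  Mine1 to Smelter2: 20 tons
  Mine1 to Smelter4: 40 tons
  Mine2 to Smelter2: 20 tons
  Mine3 to Smelter1: 45 tons
  Mine3 to Smelter2: 35 tons
  Mine4 to Smelter2: 45 tons
  Mine4 to Smelter3: 30 tons
Optimal cost = €1770.
Saving = 2120 − 1770 = €350.

350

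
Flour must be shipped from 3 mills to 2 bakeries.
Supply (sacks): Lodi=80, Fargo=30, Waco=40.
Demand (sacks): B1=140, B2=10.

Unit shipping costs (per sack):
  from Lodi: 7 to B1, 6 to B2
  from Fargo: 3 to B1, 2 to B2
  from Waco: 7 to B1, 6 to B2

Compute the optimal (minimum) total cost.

920

An optimal shipping plan:
  Lodi to B1: 70 × 7 = 490
  Lodi to B2: 10 × 6 = 60
  Fargo to B1: 30 × 3 = 90
  Waco to B1: 40 × 7 = 280
Total = 490 + 60 + 90 + 280 = 920.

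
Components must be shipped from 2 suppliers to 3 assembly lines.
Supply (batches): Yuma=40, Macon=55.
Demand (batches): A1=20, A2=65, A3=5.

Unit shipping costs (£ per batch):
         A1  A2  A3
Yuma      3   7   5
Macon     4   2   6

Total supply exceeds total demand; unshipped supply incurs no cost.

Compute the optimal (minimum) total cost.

One minimum-cost allocation:
  Yuma–A1: 20 × £3 = £60
  Yuma–A2: 10 × £7 = £70
  Yuma–A3: 5 × £5 = £25
  Macon–A2: 55 × £2 = £110
Total = 60 + 70 + 25 + 110 = £265.

265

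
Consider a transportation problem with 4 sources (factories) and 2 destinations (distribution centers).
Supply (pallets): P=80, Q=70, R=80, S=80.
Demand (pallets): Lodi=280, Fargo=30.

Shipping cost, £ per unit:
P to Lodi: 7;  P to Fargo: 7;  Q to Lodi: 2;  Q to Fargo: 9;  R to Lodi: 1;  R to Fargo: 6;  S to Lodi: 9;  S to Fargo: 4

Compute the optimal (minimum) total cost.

One minimum-cost allocation:
  P to Lodi: 80 pallets
  Q to Lodi: 70 pallets
  R to Lodi: 80 pallets
  S to Lodi: 50 pallets
  S to Fargo: 30 pallets
Total cost = £1350.
(Supply check: P ships 80; Q ships 70; R ships 80; S ships 80.)

1350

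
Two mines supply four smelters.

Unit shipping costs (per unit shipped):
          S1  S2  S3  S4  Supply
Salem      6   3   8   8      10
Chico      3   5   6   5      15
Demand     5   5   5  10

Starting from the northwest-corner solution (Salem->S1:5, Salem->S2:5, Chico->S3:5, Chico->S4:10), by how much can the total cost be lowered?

Current plan cost = 5·6 + 5·3 + 5·6 + 10·5 = 125.
Optimal plan:
  Salem->S2: 5 tons
  Salem->S3: 5 tons
  Chico->S1: 5 tons
  Chico->S4: 10 tons
Optimal cost = 120.
Saving = 125 − 120 = 5.

5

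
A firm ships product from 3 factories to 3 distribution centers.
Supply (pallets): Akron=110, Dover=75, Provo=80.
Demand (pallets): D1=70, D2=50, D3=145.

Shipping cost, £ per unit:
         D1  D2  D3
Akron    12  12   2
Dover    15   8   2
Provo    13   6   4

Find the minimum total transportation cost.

1460

One minimum-cost allocation:
  Akron→D1: 40 × £12 = £480
  Akron→D3: 70 × £2 = £140
  Dover→D3: 75 × £2 = £150
  Provo→D1: 30 × £13 = £390
  Provo→D2: 50 × £6 = £300
Total = 480 + 140 + 150 + 390 + 300 = £1460.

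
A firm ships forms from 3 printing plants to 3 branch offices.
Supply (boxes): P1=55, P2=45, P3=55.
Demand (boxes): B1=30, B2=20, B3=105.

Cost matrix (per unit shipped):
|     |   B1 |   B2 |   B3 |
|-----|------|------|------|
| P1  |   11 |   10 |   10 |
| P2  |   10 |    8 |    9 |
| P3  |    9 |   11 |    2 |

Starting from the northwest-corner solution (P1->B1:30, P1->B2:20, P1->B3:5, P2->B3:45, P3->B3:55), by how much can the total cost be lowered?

20

Current plan cost = 30·11 + 20·10 + 5·10 + 45·9 + 55·2 = 1095.
Optimal plan:
  P1–B1: 5 × 11 = 55
  P1–B3: 50 × 10 = 500
  P2–B1: 25 × 10 = 250
  P2–B2: 20 × 8 = 160
  P3–B3: 55 × 2 = 110
Optimal cost = 1075.
Saving = 1095 − 1075 = 20.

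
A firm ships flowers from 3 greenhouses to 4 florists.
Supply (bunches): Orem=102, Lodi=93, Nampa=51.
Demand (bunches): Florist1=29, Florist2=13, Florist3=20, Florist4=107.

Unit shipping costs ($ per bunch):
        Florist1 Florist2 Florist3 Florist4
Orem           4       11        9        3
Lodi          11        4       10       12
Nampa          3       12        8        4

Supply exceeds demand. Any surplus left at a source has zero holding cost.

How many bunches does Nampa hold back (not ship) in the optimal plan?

Minimum-cost shipments:
  Orem->Florist4: 102 × $3 = $306
  Lodi->Florist2: 13 × $4 = $52
  Lodi->Florist3: 3 × $10 = $30
  Nampa->Florist1: 29 × $3 = $87
  Nampa->Florist3: 17 × $8 = $136
  Nampa->Florist4: 5 × $4 = $20
Total cost = $631.
Nampa ships 51 of its 51, leaving 0.

0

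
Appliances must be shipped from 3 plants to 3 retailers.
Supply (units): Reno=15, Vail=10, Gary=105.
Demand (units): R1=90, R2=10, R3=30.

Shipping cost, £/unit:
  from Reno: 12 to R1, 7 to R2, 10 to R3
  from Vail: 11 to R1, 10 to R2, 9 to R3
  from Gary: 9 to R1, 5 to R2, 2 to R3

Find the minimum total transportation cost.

One minimum-cost allocation:
  Reno–R1: 5 units
  Reno–R2: 10 units
  Vail–R1: 10 units
  Gary–R1: 75 units
  Gary–R3: 30 units
Total cost = £975.

975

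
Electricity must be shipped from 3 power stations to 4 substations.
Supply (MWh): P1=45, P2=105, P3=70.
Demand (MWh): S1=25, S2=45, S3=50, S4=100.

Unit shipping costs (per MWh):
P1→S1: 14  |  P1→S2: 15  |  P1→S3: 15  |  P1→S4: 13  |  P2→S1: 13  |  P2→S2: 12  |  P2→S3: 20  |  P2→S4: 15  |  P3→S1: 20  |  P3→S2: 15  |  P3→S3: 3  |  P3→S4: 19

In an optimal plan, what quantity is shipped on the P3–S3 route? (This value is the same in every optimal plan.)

50

Optimal shipments:
  P1–S4: 45 × 13 = 585
  P2–S1: 25 × 13 = 325
  P2–S2: 25 × 12 = 300
  P2–S4: 55 × 15 = 825
  P3–S2: 20 × 15 = 300
  P3–S3: 50 × 3 = 150
Total cost = 2485.
So P3→S3 carries 50 MWh.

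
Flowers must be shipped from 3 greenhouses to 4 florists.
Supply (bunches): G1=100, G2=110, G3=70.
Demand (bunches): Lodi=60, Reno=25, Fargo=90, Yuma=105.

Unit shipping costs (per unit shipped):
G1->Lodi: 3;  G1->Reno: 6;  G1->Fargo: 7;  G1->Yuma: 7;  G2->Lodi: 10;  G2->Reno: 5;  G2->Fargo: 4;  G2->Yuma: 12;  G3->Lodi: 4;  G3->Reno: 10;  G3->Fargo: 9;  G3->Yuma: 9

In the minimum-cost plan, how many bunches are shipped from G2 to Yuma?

0

Solving gives:
  G1 to Reno: 5 bunches
  G1 to Yuma: 95 bunches
  G2 to Reno: 20 bunches
  G2 to Fargo: 90 bunches
  G3 to Lodi: 60 bunches
  G3 to Yuma: 10 bunches
Total cost = 1485.
The route G2→Yuma is not used.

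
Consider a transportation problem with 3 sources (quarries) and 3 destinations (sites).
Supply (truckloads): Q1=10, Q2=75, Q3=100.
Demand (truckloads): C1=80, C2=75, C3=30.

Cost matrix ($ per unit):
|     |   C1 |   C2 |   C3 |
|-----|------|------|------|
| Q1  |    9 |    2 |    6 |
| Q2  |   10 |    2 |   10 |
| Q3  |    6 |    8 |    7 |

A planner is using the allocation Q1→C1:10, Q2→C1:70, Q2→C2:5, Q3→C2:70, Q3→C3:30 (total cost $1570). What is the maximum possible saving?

Current plan cost = 10·9 + 70·10 + 5·2 + 70·8 + 30·7 = $1570.
Optimal plan:
  Q1 to C3: 10 × $6 = $60
  Q2 to C2: 75 × $2 = $150
  Q3 to C1: 80 × $6 = $480
  Q3 to C3: 20 × $7 = $140
Optimal cost = $830.
Saving = 1570 − 830 = $740.

740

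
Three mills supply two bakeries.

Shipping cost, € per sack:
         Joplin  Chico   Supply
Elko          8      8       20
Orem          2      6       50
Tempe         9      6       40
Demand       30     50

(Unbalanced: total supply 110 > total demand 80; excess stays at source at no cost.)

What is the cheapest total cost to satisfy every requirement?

A cheapest plan:
  Orem->Joplin: 30 × €2 = €60
  Orem->Chico: 10 × €6 = €60
  Tempe->Chico: 40 × €6 = €240
Total = 60 + 60 + 240 = €360.
(Supply check: Elko ships 0; Orem ships 40; Tempe ships 40.)

360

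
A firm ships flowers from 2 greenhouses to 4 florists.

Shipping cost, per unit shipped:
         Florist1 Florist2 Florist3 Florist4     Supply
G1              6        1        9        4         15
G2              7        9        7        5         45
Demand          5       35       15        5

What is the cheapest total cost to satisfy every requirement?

An optimal shipping plan:
  G1–Florist2: 15 × 1 = 15
  G2–Florist1: 5 × 7 = 35
  G2–Florist2: 20 × 9 = 180
  G2–Florist3: 15 × 7 = 105
  G2–Florist4: 5 × 5 = 25
Total = 15 + 35 + 180 + 105 + 25 = 360.

360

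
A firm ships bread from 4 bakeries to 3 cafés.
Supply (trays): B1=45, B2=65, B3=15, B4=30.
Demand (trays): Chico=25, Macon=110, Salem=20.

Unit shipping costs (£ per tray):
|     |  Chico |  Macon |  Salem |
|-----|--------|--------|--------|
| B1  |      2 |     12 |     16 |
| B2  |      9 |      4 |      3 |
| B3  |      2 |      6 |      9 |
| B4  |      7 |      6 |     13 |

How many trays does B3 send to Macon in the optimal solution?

Solving gives:
  B1->Chico: 25 × £2 = £50
  B1->Macon: 20 × £12 = £240
  B2->Macon: 45 × £4 = £180
  B2->Salem: 20 × £3 = £60
  B3->Macon: 15 × £6 = £90
  B4->Macon: 30 × £6 = £180
Total cost = £800.
So B3→Macon carries 15 trays.

15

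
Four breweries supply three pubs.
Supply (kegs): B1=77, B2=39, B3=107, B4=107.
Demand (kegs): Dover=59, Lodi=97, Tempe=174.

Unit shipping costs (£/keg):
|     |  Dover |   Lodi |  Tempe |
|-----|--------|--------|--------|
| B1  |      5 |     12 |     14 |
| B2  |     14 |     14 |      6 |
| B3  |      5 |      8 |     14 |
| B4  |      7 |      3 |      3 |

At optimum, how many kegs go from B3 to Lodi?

The minimum-cost plan:
  B1 to Dover: 49 kegs
  B1 to Tempe: 28 kegs
  B2 to Tempe: 39 kegs
  B3 to Dover: 10 kegs
  B3 to Lodi: 97 kegs
  B4 to Tempe: 107 kegs
Total cost = £2018.
So B3→Lodi carries 97 kegs.

97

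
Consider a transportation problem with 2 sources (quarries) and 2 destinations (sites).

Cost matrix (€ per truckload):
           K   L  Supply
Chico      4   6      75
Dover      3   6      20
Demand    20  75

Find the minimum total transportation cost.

An optimal shipping plan:
  Chico to L: 75 × €6 = €450
  Dover to K: 20 × €3 = €60
Total = 450 + 60 = €510.

510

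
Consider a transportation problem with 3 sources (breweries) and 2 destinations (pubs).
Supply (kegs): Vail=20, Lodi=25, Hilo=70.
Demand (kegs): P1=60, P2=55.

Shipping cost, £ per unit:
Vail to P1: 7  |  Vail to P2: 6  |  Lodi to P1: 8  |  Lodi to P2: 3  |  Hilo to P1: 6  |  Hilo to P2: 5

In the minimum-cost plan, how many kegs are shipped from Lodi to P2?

Optimal shipments:
  Vail to P1: 20 × £7 = £140
  Lodi to P2: 25 × £3 = £75
  Hilo to P1: 40 × £6 = £240
  Hilo to P2: 30 × £5 = £150
Total cost = £605.
So Lodi→P2 carries 25 kegs.

25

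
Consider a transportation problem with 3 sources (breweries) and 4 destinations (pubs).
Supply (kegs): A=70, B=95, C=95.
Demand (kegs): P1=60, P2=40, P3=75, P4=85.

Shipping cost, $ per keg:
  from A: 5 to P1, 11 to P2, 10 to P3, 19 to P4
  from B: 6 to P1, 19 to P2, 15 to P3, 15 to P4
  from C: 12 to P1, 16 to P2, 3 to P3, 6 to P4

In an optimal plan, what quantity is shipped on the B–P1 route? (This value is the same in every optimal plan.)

The minimum-cost plan:
  A->P2: 40 × $11 = $440
  A->P3: 30 × $10 = $300
  B->P1: 60 × $6 = $360
  B->P4: 35 × $15 = $525
  C->P3: 45 × $3 = $135
  C->P4: 50 × $6 = $300
Total cost = $2060.
So B→P1 carries 60 kegs.

60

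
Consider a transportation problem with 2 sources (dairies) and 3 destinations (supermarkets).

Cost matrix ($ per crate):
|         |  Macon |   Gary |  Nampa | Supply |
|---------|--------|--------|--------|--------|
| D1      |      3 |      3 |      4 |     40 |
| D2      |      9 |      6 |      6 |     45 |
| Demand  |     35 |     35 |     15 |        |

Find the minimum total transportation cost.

390

Optimal allocation:
  D1->Macon: 35 × $3 = $105
  D1->Gary: 5 × $3 = $15
  D2->Gary: 30 × $6 = $180
  D2->Nampa: 15 × $6 = $90
Total = 105 + 15 + 180 + 90 = $390.
(Supply check: D1 ships 40; D2 ships 45.)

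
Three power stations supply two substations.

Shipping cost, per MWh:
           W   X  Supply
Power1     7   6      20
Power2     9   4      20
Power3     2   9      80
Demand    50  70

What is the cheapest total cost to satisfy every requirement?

570

An optimal shipping plan:
  Power1->X: 20 MWh
  Power2->X: 20 MWh
  Power3->W: 50 MWh
  Power3->X: 30 MWh
Total cost = 570.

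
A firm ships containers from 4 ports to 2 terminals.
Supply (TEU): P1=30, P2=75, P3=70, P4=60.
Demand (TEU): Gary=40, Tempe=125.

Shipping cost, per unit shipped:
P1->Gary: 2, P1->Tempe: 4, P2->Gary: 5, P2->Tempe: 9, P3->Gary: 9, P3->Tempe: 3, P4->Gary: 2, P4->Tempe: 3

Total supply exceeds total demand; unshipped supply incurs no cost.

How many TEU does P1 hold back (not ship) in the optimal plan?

An optimal plan:
  P1 to Gary: 30 × 2 = 60
  P2 to Gary: 5 × 5 = 25
  P3 to Tempe: 70 × 3 = 210
  P4 to Gary: 5 × 2 = 10
  P4 to Tempe: 55 × 3 = 165
Total cost = 470.
P1 ships 30 of its 30, leaving 0.

0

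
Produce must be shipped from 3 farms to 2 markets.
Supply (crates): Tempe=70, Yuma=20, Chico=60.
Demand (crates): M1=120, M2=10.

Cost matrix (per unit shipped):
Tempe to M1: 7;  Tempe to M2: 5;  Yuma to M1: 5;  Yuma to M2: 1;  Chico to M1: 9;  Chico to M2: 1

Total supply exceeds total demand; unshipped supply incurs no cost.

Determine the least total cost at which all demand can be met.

870

A cheapest plan:
  Tempe→M1: 70 × 7 = 490
  Yuma→M1: 20 × 5 = 100
  Chico→M1: 30 × 9 = 270
  Chico→M2: 10 × 1 = 10
Total = 490 + 100 + 270 + 10 = 870.
(Supply check: Tempe ships 70; Yuma ships 20; Chico ships 40.)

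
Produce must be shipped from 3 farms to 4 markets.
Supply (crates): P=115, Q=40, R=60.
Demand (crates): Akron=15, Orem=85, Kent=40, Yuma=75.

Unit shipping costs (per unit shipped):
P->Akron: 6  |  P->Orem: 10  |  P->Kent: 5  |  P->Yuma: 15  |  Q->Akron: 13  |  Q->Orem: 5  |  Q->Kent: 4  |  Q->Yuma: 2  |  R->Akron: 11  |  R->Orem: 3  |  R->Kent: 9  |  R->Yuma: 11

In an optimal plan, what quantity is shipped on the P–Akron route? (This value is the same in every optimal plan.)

15

The minimum-cost plan:
  P to Akron: 15 × 6 = 90
  P to Orem: 25 × 10 = 250
  P to Kent: 40 × 5 = 200
  P to Yuma: 35 × 15 = 525
  Q to Yuma: 40 × 2 = 80
  R to Orem: 60 × 3 = 180
Total cost = 1325.
So P→Akron carries 15 crates.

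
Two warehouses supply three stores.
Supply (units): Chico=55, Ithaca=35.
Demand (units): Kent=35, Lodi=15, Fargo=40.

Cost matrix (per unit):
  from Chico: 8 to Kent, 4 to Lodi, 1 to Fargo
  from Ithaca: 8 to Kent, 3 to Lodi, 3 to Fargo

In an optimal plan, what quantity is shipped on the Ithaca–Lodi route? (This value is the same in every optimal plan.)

Optimal shipments:
  Chico→Kent: 15 units
  Chico→Fargo: 40 units
  Ithaca→Kent: 20 units
  Ithaca→Lodi: 15 units
Total cost = 365.
So Ithaca→Lodi carries 15 units.

15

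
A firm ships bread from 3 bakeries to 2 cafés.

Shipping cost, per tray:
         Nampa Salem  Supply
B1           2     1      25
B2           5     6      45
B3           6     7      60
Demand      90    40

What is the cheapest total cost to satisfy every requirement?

625

One minimum-cost allocation:
  B1→Salem: 25 × 1 = 25
  B2→Nampa: 30 × 5 = 150
  B2→Salem: 15 × 6 = 90
  B3→Nampa: 60 × 6 = 360
Total = 25 + 150 + 90 + 360 = 625.
(Supply check: B1 ships 25; B2 ships 45; B3 ships 60.)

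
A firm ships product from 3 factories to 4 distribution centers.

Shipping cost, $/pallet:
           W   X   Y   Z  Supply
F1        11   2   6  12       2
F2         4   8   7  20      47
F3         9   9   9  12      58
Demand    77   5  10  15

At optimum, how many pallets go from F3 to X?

Optimal shipments:
  F1 to X: 2 × $2 = $4
  F2 to W: 47 × $4 = $188
  F3 to W: 30 × $9 = $270
  F3 to X: 3 × $9 = $27
  F3 to Y: 10 × $9 = $90
  F3 to Z: 15 × $12 = $180
Total cost = $759.
So F3→X carries 3 pallets.

3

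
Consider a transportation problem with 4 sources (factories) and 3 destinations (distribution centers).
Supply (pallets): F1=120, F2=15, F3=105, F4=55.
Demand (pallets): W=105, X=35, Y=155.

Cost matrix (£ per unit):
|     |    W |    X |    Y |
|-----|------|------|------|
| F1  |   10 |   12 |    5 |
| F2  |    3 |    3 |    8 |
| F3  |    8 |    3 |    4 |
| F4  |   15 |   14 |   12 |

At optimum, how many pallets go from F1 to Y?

120

Optimal shipments:
  F1→Y: 120 × £5 = £600
  F2→W: 15 × £3 = £45
  F3→W: 35 × £8 = £280
  F3→X: 35 × £3 = £105
  F3→Y: 35 × £4 = £140
  F4→W: 55 × £15 = £825
Total cost = £1995.
So F1→Y carries 120 pallets.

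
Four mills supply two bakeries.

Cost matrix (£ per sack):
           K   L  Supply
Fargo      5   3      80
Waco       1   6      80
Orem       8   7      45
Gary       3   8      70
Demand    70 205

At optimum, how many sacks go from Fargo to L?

80

Solving gives:
  Fargo→L: 80 × £3 = £240
  Waco→K: 70 × £1 = £70
  Waco→L: 10 × £6 = £60
  Orem→L: 45 × £7 = £315
  Gary→L: 70 × £8 = £560
Total cost = £1245.
So Fargo→L carries 80 sacks.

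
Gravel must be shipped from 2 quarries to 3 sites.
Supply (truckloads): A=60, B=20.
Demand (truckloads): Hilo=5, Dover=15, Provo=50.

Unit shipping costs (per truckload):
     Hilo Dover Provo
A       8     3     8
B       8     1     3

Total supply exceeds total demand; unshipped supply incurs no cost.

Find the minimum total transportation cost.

One minimum-cost allocation:
  A–Hilo: 5 × 8 = 40
  A–Dover: 15 × 3 = 45
  A–Provo: 30 × 8 = 240
  B–Provo: 20 × 3 = 60
Total = 40 + 45 + 240 + 60 = 385.
(Supply check: A ships 50; B ships 20.)

385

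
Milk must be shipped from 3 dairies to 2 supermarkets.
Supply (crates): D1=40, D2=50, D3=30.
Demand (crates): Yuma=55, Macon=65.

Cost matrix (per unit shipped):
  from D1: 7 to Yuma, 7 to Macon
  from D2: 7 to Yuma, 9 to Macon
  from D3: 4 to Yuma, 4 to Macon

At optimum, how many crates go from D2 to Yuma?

Optimal shipments:
  D1 to Yuma: 5 × 7 = 35
  D1 to Macon: 35 × 7 = 245
  D2 to Yuma: 50 × 7 = 350
  D3 to Macon: 30 × 4 = 120
Total cost = 750.
So D2→Yuma carries 50 crates.

50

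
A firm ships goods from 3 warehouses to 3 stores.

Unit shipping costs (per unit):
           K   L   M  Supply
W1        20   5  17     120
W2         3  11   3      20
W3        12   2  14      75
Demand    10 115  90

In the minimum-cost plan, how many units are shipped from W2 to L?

0

Solving gives:
  W1–L: 50 × 5 = 250
  W1–M: 70 × 17 = 1190
  W2–M: 20 × 3 = 60
  W3–K: 10 × 12 = 120
  W3–L: 65 × 2 = 130
Total cost = 1750.
The route W2→L is not used.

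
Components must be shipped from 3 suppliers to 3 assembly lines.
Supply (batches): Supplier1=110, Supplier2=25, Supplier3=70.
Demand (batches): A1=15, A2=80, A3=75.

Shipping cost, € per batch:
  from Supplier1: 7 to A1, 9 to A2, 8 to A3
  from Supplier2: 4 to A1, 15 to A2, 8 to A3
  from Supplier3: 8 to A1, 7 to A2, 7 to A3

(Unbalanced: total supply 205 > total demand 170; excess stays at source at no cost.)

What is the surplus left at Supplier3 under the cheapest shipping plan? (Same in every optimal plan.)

0

An optimal plan:
  Supplier1 to A2: 10 × €9 = €90
  Supplier1 to A3: 65 × €8 = €520
  Supplier2 to A1: 15 × €4 = €60
  Supplier2 to A3: 10 × €8 = €80
  Supplier3 to A2: 70 × €7 = €490
Total cost = €1240.
Supplier3 ships 70 of its 70, leaving 0.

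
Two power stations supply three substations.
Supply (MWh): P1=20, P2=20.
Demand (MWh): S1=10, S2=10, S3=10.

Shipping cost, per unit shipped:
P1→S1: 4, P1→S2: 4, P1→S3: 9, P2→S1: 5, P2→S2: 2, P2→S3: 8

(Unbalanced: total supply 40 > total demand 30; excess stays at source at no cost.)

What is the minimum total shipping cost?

An optimal shipping plan:
  P1–S1: 10 MWh
  P2–S2: 10 MWh
  P2–S3: 10 MWh
Total cost = 140.
(Supply check: P1 ships 10; P2 ships 20.)

140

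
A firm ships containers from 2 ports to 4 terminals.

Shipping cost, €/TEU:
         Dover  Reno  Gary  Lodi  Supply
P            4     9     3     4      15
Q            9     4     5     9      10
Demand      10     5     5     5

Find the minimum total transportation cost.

105

Optimal allocation:
  P->Dover: 10 TEU
  P->Lodi: 5 TEU
  Q->Reno: 5 TEU
  Q->Gary: 5 TEU
Total cost = €105.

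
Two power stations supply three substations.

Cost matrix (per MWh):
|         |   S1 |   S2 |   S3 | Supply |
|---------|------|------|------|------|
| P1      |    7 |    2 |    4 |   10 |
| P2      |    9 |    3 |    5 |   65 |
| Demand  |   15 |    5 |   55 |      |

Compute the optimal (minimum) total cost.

A cheapest plan:
  P1 to S1: 10 × 7 = 70
  P2 to S1: 5 × 9 = 45
  P2 to S2: 5 × 3 = 15
  P2 to S3: 55 × 5 = 275
Total = 70 + 45 + 15 + 275 = 405.

405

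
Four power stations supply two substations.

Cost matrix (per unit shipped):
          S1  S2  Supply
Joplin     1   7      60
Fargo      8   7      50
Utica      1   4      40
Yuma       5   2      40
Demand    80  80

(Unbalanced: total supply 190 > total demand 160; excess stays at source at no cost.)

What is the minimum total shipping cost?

380

A cheapest plan:
  Joplin→S1: 60 × 1 = 60
  Fargo→S2: 20 × 7 = 140
  Utica→S1: 20 × 1 = 20
  Utica→S2: 20 × 4 = 80
  Yuma→S2: 40 × 2 = 80
Total = 60 + 140 + 20 + 80 + 80 = 380.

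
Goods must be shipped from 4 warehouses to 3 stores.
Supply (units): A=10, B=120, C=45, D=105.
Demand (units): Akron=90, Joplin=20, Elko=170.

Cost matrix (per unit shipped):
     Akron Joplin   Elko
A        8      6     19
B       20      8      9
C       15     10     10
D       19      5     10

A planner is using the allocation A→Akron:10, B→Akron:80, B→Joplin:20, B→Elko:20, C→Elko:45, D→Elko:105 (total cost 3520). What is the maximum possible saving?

Current plan cost = 10·8 + 80·20 + 20·8 + 20·9 + 45·10 + 105·10 = 3520.
Optimal plan:
  A–Akron: 10 × 8 = 80
  B–Elko: 120 × 9 = 1080
  C–Akron: 45 × 15 = 675
  D–Akron: 35 × 19 = 665
  D–Joplin: 20 × 5 = 100
  D–Elko: 50 × 10 = 500
Optimal cost = 3100.
Saving = 3520 − 3100 = 420.

420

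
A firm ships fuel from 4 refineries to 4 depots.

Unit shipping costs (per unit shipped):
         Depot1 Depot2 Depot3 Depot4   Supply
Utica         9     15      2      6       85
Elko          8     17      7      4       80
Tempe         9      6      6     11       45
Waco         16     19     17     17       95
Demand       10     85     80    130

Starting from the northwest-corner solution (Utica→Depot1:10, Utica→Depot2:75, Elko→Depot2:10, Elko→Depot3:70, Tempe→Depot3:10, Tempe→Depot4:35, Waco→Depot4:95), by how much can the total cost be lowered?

1470

Current plan cost = 10·9 + 75·15 + 10·17 + 70·7 + 10·6 + 35·11 + 95·17 = 3935.
Optimal plan:
  Utica->Depot3: 80 × 2 = 160
  Utica->Depot4: 5 × 6 = 30
  Elko->Depot4: 80 × 4 = 320
  Tempe->Depot2: 45 × 6 = 270
  Waco->Depot1: 10 × 16 = 160
  Waco->Depot2: 40 × 19 = 760
  Waco->Depot4: 45 × 17 = 765
Optimal cost = 2465.
Saving = 3935 − 2465 = 1470.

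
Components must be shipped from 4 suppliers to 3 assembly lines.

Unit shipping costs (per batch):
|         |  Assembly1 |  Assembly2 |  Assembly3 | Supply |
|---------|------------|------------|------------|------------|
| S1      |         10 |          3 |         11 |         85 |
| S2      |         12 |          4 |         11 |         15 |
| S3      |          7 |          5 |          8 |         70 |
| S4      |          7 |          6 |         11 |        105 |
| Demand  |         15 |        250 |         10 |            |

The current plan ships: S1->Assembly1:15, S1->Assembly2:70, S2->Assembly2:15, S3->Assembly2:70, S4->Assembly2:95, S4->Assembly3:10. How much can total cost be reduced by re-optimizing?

Current plan cost = 15·10 + 70·3 + 15·4 + 70·5 + 95·6 + 10·11 = 1450.
Optimal plan:
  S1→Assembly2: 85 × 3 = 255
  S2→Assembly2: 15 × 4 = 60
  S3→Assembly2: 60 × 5 = 300
  S3→Assembly3: 10 × 8 = 80
  S4→Assembly1: 15 × 7 = 105
  S4→Assembly2: 90 × 6 = 540
Optimal cost = 1340.
Saving = 1450 − 1340 = 110.

110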